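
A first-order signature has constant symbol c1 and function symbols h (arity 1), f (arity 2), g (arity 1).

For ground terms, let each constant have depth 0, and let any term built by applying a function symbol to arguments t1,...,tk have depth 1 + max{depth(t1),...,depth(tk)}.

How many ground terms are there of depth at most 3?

Write N_k for the number of ground terms of depth ≤ k. A term of depth ≤ k is either a constant or a function symbol applied to arguments of depth ≤ k−1, so N_k = 1 + N_{k-1} + N_{k-1}^2 + N_{k-1}.
N_0 = 1
N_1 = 1 + 1 + 1^2 + 1 = 4
N_2 = 1 + 4 + 4^2 + 4 = 25
N_3 = 1 + 25 + 25^2 + 25 = 676

676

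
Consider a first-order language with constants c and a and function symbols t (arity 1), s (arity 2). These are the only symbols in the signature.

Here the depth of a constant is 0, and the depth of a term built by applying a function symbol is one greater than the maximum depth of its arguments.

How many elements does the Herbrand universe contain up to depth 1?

Let N_k = |{terms of depth ≤ k}|. Then N_0 = 2 and N_k = 2 + N_{k-1} + N_{k-1}^2 for k ≥ 1 (one summand per function symbol, arity giving the exponent).
N_0 = 2
N_1 = 2 + 2 + 2^2 = 8

8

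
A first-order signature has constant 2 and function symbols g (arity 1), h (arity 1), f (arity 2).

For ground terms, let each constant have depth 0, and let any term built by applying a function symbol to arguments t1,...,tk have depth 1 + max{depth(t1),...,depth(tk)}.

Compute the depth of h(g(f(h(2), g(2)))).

4

depth(h(2)) = 1 + depth(2) = 1 + 0 = 1
depth(g(2)) = 1 + depth(2) = 1 + 0 = 1
depth(f(h(2), g(2))) = 1 + max(1, 1) = 2
depth(g(f(h(2), g(2)))) = 1 + depth(f(h(2), g(2))) = 1 + 2 = 3
depth(h(g(f(h(2), g(2))))) = 1 + depth(g(f(h(2), g(2)))) = 1 + 3 = 4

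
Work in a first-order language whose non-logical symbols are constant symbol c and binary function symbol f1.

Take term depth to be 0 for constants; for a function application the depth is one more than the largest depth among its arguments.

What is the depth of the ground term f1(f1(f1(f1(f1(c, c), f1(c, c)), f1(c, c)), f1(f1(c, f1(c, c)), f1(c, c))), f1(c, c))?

5

depth(f1(c, c)) = 1 + max(0, 0) = 1
depth(f1(f1(c, c), f1(c, c))) = 1 + max(1, 1) = 2
depth(f1(f1(f1(c, c), f1(c, c)), f1(c, c))) = 1 + max(2, 1) = 3
depth(f1(c, f1(c, c))) = 1 + max(0, 1) = 2
depth(f1(f1(c, f1(c, c)), f1(c, c))) = 1 + max(2, 1) = 3
depth(f1(f1(f1(f1(c, c), f1(c, c)), f1(c, c)), f1(f1(c, f1(c, c)), f1(c, c)))) = 1 + max(3, 3) = 4
depth(f1(f1(f1(f1(f1(c, c), f1(c, c)), f1(c, c)), f1(f1(c, f1(c, c)), f1(c, c))), f1(c, c))) = 1 + max(4, 1) = 5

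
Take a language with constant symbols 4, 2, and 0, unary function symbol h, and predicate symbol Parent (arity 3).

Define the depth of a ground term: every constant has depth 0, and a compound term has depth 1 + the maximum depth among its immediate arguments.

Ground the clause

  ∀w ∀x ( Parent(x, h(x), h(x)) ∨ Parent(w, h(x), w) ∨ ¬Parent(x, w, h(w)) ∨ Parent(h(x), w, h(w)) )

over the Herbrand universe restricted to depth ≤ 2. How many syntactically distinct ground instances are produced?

81

Ground terms of depth ≤ 2:
  Let N_k count ground terms of depth at most k. Each non-constant term of depth ≤ k is some function symbol applied to depth-≤(k−1) arguments, giving N_k = 3 + N_{k-1}.
  N_0 = 3
  N_1 = 3 + 3 = 6
  N_2 = 3 + 6 = 9
  Explicitly: 4, 2, 0, h(4), h(2), h(0), h(h(4)), h(h(2)), h(h(0)).
So there are 9 ground terms available for substitution.
The clause has 2 distinct variables (w, x), each appearing in the body. In the free term algebra distinct substitutions yield syntactically distinct ground instances.
Number of ground instances = 9^2 = 81.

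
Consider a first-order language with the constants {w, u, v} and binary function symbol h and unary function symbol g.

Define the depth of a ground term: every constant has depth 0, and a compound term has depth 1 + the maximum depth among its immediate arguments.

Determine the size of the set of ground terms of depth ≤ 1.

If N_k denotes the number of depth-≤k ground terms, the 3 constants give N_0 = 3, and each function symbol of arity r contributes N_{k-1}^r new terms at level k: N_k = 3 + N_{k-1}^2 + N_{k-1}.
N_0 = 3
N_1 = 3 + 3^2 + 3 = 15

15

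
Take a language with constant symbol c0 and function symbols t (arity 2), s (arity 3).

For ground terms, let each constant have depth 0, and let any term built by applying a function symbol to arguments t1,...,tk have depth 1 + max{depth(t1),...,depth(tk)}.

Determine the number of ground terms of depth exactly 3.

Write N_k for the number of ground terms of depth ≤ k. A term of depth ≤ k is either a constant or a function symbol applied to arguments of depth ≤ k−1, so N_k = 1 + N_{k-1}^2 + N_{k-1}^3.
N_0 = 1
N_1 = 1 + 1^2 + 1^3 = 3
N_2 = 1 + 3^2 + 3^3 = 37
N_3 = 1 + 37^2 + 37^3 = 52023
Terms of depth exactly 3: N_3 − N_2 = 52023 − 37 = 51986.

51986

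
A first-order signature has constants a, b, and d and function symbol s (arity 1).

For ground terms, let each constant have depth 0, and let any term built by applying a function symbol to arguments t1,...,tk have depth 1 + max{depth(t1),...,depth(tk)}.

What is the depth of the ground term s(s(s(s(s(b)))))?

5

depth(s(b)) = 1 + depth(b) = 1 + 0 = 1
depth(s(s(b))) = 1 + depth(s(b)) = 1 + 1 = 2
depth(s(s(s(b)))) = 1 + depth(s(s(b))) = 1 + 2 = 3
depth(s(s(s(s(b))))) = 1 + depth(s(s(s(b)))) = 1 + 3 = 4
depth(s(s(s(s(s(b)))))) = 1 + depth(s(s(s(s(b))))) = 1 + 4 = 5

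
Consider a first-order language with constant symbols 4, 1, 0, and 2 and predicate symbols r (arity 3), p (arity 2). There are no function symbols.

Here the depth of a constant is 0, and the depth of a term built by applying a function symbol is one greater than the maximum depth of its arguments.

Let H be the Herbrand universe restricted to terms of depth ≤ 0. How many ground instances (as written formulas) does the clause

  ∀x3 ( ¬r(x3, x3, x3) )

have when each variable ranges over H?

Ground terms of depth ≤ 0:
  With no function symbols every ground term is a constant, so there are exactly 4 ground terms at every depth bound.
  N_0 = 4
  Explicitly: 4, 1, 0, 2.
So there are 4 ground terms available for substitution.
The body mentions the single quantified variable x3; since ground terms form a free algebra, no two substitutions collapse to the same formula.
Number of ground instances = 4.

4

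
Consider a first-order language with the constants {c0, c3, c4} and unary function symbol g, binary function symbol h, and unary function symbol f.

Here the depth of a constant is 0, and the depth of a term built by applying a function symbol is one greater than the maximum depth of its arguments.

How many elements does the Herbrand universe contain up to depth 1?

18

Let N_k count ground terms of depth at most k. Each non-constant term of depth ≤ k is some function symbol applied to depth-≤(k−1) arguments, giving N_k = 3 + N_{k-1} + N_{k-1}^2 + N_{k-1}.
N_0 = 3
N_1 = 3 + 3 + 3^2 + 3 = 18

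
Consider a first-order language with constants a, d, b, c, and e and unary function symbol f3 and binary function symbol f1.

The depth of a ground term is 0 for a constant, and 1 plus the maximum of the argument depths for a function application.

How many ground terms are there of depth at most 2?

1265

Let N_k count ground terms of depth at most k. Each non-constant term of depth ≤ k is some function symbol applied to depth-≤(k−1) arguments, giving N_k = 5 + N_{k-1} + N_{k-1}^2.
N_0 = 5
N_1 = 5 + 5 + 5^2 = 35
N_2 = 5 + 35 + 35^2 = 1265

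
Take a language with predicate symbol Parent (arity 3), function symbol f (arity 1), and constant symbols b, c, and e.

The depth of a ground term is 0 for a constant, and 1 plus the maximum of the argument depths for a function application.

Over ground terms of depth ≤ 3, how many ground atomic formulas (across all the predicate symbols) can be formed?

First count ground terms of depth ≤ 3.
Let N_k = |{terms of depth ≤ k}|. Then N_0 = 3 and N_k = 3 + N_{k-1} for k ≥ 1 (one summand per function symbol, arity giving the exponent).
N_0 = 3
N_1 = 3 + 3 = 6
N_2 = 3 + 6 = 9
N_3 = 3 + 9 = 12
Explicitly: b, c, e, f(b), f(c), f(e), f(f(b)), f(f(c)), f(f(e)), f(f(f(b))), f(f(f(c))), f(f(f(e))).
So |H| = 12.
For each predicate symbol, the number of ground atoms is |H| raised to its arity; summing:
  Parent: 12^3 = 1728
Total ground atoms: 1728.

1728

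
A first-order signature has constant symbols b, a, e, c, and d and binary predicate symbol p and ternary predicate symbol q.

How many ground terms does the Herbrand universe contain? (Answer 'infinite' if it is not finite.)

There are no function symbols, so every ground term is one of the 5 constants.
The Herbrand universe is {b, a, e, c, d}, which is finite with 5 elements.

5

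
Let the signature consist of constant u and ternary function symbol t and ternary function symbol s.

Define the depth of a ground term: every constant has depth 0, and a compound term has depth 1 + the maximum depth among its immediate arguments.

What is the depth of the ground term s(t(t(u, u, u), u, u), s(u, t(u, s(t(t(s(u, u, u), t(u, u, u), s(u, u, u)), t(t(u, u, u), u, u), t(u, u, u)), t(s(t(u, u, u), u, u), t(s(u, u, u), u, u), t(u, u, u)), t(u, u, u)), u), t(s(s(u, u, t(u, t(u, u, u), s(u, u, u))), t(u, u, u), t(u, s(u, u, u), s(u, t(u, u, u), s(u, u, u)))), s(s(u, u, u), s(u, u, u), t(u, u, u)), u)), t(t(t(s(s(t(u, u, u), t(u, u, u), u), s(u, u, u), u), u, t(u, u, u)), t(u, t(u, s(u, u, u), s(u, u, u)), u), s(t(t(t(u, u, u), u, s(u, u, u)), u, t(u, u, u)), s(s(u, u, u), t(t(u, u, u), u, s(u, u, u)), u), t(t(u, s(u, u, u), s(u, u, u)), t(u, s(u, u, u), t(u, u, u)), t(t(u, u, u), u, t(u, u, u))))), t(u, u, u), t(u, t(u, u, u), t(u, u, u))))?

depth(t(u, u, u)) = 1 + max(0, 0, 0) = 1
depth(t(t(u, u, u), u, u)) = 1 + max(1, 0, 0) = 2
depth(s(u, u, u)) = 1 + max(0, 0, 0) = 1
depth(t(s(u, u, u), t(u, u, u), s(u, u, u))) = 1 + max(1, 1, 1) = 2
depth(t(t(s(u, u, u), t(u, u, u), s(u, u, u)), t(t(u, u, u), u, u), t(u, u, u))) = 1 + max(2, 2, 1) = 3
depth(s(t(u, u, u), u, u)) = 1 + max(1, 0, 0) = 2
depth(t(s(u, u, u), u, u)) = 1 + max(1, 0, 0) = 2
depth(t(s(t(u, u, u), u, u), t(s(u, u, u), u, u), t(u, u, u))) = 1 + max(2, 2, 1) = 3
depth(s(t(t(s(u, u, u), t(u, u, u), s(u, u, u)), t(t(u, u, u), u, u), t(u, u, u)), t(s(t(u, u, u), u, u), t(s(u, u, u), u, u), t(u, u, u)), t(u, u, u))) = 1 + max(3, 3, 1) = 4
depth(t(u, s(t(t(s(u, u, u), t(u, u, u), s(u, u, u)), t(t(u, u, u), u, u), t(u, u, u)), t(s(t(u, u, u), u, u), t(s(u, u, u), u, u), t(u, u, u)), t(u, u, u)), u)) = 1 + max(0, 4, 0) = 5
depth(t(u, t(u, u, u), s(u, u, u))) = 1 + max(0, 1, 1) = 2
depth(s(u, u, t(u, t(u, u, u), s(u, u, u)))) = 1 + max(0, 0, 2) = 3
depth(s(u, t(u, u, u), s(u, u, u))) = 1 + max(0, 1, 1) = 2
depth(t(u, s(u, u, u), s(u, t(u, u, u), s(u, u, u)))) = 1 + max(0, 1, 2) = 3
depth(s(s(u, u, t(u, t(u, u, u), s(u, u, u))), t(u, u, u), t(u, s(u, u, u), s(u, t(u, u, u), s(u, u, u))))) = 1 + max(3, 1, 3) = 4
depth(s(s(u, u, u), s(u, u, u), t(u, u, u))) = 1 + max(1, 1, 1) = 2
depth(t(s(s(u, u, t(u, t(u, u, u), s(u, u, u))), t(u, u, u), t(u, s(u, u, u), s(u, t(u, u, u), s(u, u, u)))), s(s(u, u, u), s(u, u, u), t(u, u, u)), u)) = 1 + max(4, 2, 0) = 5
depth(s(u, t(u, s(t(t(s(u, u, u), t(u, u, u), s(u, u, u)), t(t(u, u, u), u, u), t(u, u, u)), t(s(t(u, u, u), u, u), t(s(u, u, u), u, u), t(u, u, u)), t(u, u, u)), u), t(s(s(u, u, t(u, t(u, u, u), s(u, u, u))), t(u, u, u), t(u, s(u, u, u), s(u, t(u, u, u), s(u, u, u)))), s(s(u, u, u), s(u, u, u), t(u, u, u)), u))) = 1 + max(0, 5, 5) = 6
depth(s(t(u, u, u), t(u, u, u), u)) = 1 + max(1, 1, 0) = 2
depth(s(s(t(u, u, u), t(u, u, u), u), s(u, u, u), u)) = 1 + max(2, 1, 0) = 3
depth(t(s(s(t(u, u, u), t(u, u, u), u), s(u, u, u), u), u, t(u, u, u))) = 1 + max(3, 0, 1) = 4
depth(t(u, s(u, u, u), s(u, u, u))) = 1 + max(0, 1, 1) = 2
depth(t(u, t(u, s(u, u, u), s(u, u, u)), u)) = 1 + max(0, 2, 0) = 3
depth(t(t(u, u, u), u, s(u, u, u))) = 1 + max(1, 0, 1) = 2
depth(t(t(t(u, u, u), u, s(u, u, u)), u, t(u, u, u))) = 1 + max(2, 0, 1) = 3
depth(s(s(u, u, u), t(t(u, u, u), u, s(u, u, u)), u)) = 1 + max(1, 2, 0) = 3
depth(t(u, s(u, u, u), t(u, u, u))) = 1 + max(0, 1, 1) = 2
depth(t(t(u, u, u), u, t(u, u, u))) = 1 + max(1, 0, 1) = 2
depth(t(t(u, s(u, u, u), s(u, u, u)), t(u, s(u, u, u), t(u, u, u)), t(t(u, u, u), u, t(u, u, u)))) = 1 + max(2, 2, 2) = 3
depth(s(t(t(t(u, u, u), u, s(u, u, u)), u, t(u, u, u)), s(s(u, u, u), t(t(u, u, u), u, s(u, u, u)), u), t(t(u, s(u, u, u), s(u, u, u)), t(u, s(u, u, u), t(u, u, u)), t(t(u, u, u), u, t(u, u, u))))) = 1 + max(3, 3, 3) = 4
depth(t(t(s(s(t(u, u, u), t(u, u, u), u), s(u, u, u), u), u, t(u, u, u)), t(u, t(u, s(u, u, u), s(u, u, u)), u), s(t(t(t(u, u, u), u, s(u, u, u)), u, t(u, u, u)), s(s(u, u, u), t(t(u, u, u), u, s(u, u, u)), u), t(t(u, s(u, u, u), s(u, u, u)), t(u, s(u, u, u), t(u, u, u)), t(t(u, u, u), u, t(u, u, u)))))) = 1 + max(4, 3, 4) = 5
depth(t(u, t(u, u, u), t(u, u, u))) = 1 + max(0, 1, 1) = 2
depth(t(t(t(s(s(t(u, u, u), t(u, u, u), u), s(u, u, u), u), u, t(u, u, u)), t(u, t(u, s(u, u, u), s(u, u, u)), u), s(t(t(t(u, u, u), u, s(u, u, u)), u, t(u, u, u)), s(s(u, u, u), t(t(u, u, u), u, s(u, u, u)), u), t(t(u, s(u, u, u), s(u, u, u)), t(u, s(u, u, u), t(u, u, u)), t(t(u, u, u), u, t(u, u, u))))), t(u, u, u), t(u, t(u, u, u), t(u, u, u)))) = 1 + max(5, 1, 2) = 6
depth(s(t(t(u, u, u), u, u), s(u, t(u, s(t(t(s(u, u, u), t(u, u, u), s(u, u, u)), t(t(u, u, u), u, u), t(u, u, u)), t(s(t(u, u, u), u, u), t(s(u, u, u), u, u), t(u, u, u)), t(u, u, u)), u), t(s(s(u, u, t(u, t(u, u, u), s(u, u, u))), t(u, u, u), t(u, s(u, u, u), s(u, t(u, u, u), s(u, u, u)))), s(s(u, u, u), s(u, u, u), t(u, u, u)), u)), t(t(t(s(s(t(u, u, u), t(u, u, u), u), s(u, u, u), u), u, t(u, u, u)), t(u, t(u, s(u, u, u), s(u, u, u)), u), s(t(t(t(u, u, u), u, s(u, u, u)), u, t(u, u, u)), s(s(u, u, u), t(t(u, u, u), u, s(u, u, u)), u), t(t(u, s(u, u, u), s(u, u, u)), t(u, s(u, u, u), t(u, u, u)), t(t(u, u, u), u, t(u, u, u))))), t(u, u, u), t(u, t(u, u, u), t(u, u, u))))) = 1 + max(2, 6, 6) = 7

7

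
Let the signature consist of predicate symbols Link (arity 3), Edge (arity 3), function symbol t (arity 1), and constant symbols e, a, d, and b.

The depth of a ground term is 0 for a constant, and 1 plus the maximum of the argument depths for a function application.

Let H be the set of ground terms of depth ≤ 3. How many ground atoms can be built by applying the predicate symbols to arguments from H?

First count ground terms of depth ≤ 3.
Let N_k count ground terms of depth at most k. Each non-constant term of depth ≤ k is some function symbol applied to depth-≤(k−1) arguments, giving N_k = 4 + N_{k-1}.
N_0 = 4
N_1 = 4 + 4 = 8
N_2 = 4 + 8 = 12
N_3 = 4 + 12 = 16
So |H| = 16.
Each predicate of arity r yields |H|^r ground atoms (one per choice of an r-tuple from H):
  Link: 16^3 = 4096;  Edge: 16^3 = 4096
Total ground atoms: 4096 + 4096 = 8192.

8192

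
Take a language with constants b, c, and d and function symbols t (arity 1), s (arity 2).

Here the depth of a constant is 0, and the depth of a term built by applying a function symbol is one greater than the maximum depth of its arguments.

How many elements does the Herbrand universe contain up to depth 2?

243

If N_k denotes the number of depth-≤k ground terms, the 3 constants give N_0 = 3, and each function symbol of arity r contributes N_{k-1}^r new terms at level k: N_k = 3 + N_{k-1} + N_{k-1}^2.
N_0 = 3
N_1 = 3 + 3 + 3^2 = 15
N_2 = 3 + 15 + 15^2 = 243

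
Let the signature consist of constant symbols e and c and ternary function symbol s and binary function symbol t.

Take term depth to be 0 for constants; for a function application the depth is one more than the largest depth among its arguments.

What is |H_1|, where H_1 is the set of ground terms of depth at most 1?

Let N_k = |{terms of depth ≤ k}|. Then N_0 = 2 and N_k = 2 + N_{k-1}^3 + N_{k-1}^2 for k ≥ 1 (one summand per function symbol, arity giving the exponent).
N_0 = 2
N_1 = 2 + 2^3 + 2^2 = 14

14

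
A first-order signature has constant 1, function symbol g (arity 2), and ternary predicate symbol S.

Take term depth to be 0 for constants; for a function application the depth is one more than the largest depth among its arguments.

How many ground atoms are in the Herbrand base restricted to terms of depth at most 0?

1

First count ground terms of depth ≤ 0.
Let N_k = |{terms of depth ≤ k}|. Then N_0 = 1 and N_k = 1 + N_{k-1}^2 for k ≥ 1 (one summand per function symbol, arity giving the exponent).
N_0 = 1
So |H| = 1.
Ground atoms are formed by filling each argument slot of a predicate with a term from H, so an r-ary predicate gives |H|^r atoms:
  S: 1^3 = 1
Total ground atoms: 1.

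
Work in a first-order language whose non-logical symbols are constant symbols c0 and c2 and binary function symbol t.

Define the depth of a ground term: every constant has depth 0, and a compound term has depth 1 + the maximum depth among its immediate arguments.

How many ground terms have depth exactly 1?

Let N_k = |{terms of depth ≤ k}|. Then N_0 = 2 and N_k = 2 + N_{k-1}^2 for k ≥ 1 (one summand per function symbol, arity giving the exponent).
N_0 = 2
N_1 = 2 + 2^2 = 6
Terms of depth exactly 1: N_1 − N_0 = 6 − 2 = 4.

4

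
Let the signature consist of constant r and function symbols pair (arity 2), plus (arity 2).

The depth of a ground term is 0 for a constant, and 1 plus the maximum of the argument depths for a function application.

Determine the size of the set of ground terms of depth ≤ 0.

1

Let N_k count ground terms of depth at most k. Each non-constant term of depth ≤ k is some function symbol applied to depth-≤(k−1) arguments, giving N_k = 1 + N_{k-1}^2 + N_{k-1}^2.
N_0 = 1
Explicitly: r.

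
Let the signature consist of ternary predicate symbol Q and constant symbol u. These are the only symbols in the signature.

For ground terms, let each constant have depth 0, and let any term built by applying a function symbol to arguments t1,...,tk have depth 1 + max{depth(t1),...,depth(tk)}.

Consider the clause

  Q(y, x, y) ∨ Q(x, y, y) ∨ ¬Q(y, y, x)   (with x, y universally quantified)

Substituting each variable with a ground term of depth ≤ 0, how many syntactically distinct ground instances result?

1

Ground terms of depth ≤ 0:
  With no function symbols every ground term is a constant, so there is exactly 1 ground term at every depth bound.
  N_0 = 1
  Explicitly: u.
So there is exactly 1 ground term available for substitution.
There are 2 variables to instantiate (x, y), each occurring in at least one literal, so different choices give different ground instances.
Number of ground instances = 1^2 = 1.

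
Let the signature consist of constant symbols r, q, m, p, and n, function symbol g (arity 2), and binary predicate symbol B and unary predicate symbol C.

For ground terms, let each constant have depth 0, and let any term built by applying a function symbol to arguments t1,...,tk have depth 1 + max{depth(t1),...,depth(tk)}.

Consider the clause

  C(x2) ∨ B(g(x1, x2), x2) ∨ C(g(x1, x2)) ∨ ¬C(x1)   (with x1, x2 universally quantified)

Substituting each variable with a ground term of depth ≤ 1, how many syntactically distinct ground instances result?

Ground terms of depth ≤ 1:
  Count level by level. With function symbols g/2, the terms of depth ≤ k are the 5 constants together with each function applied to depth-≤(k−1) tuples, so N_k = 5 + N_{k-1}^2.
  N_0 = 5
  N_1 = 5 + 5^2 = 30
So there are 30 ground terms available for substitution.
The clause has 2 distinct variables (x1, x2), each appearing in the body. In the free term algebra distinct substitutions yield syntactically distinct ground instances.
Number of ground instances = 30^2 = 900.

900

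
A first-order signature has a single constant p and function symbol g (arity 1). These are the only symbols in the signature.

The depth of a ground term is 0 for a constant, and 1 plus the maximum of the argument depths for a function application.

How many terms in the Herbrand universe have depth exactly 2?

Let N_k = |{terms of depth ≤ k}|. Then N_0 = 1 and N_k = 1 + N_{k-1} for k ≥ 1 (one summand per function symbol, arity giving the exponent).
N_0 = 1
N_1 = 1 + 1 = 2
N_2 = 1 + 2 = 3
Terms of depth exactly 2: N_2 − N_1 = 3 − 2 = 1.

1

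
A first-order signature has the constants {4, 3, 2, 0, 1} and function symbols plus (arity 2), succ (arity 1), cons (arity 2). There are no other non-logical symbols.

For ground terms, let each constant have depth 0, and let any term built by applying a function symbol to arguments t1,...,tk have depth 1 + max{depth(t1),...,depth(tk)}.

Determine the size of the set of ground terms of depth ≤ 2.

Write N_k for the number of ground terms of depth ≤ k. A term of depth ≤ k is either a constant or a function symbol applied to arguments of depth ≤ k−1, so N_k = 5 + N_{k-1}^2 + N_{k-1} + N_{k-1}^2.
N_0 = 5
N_1 = 5 + 5^2 + 5 + 5^2 = 60
N_2 = 5 + 60^2 + 60 + 60^2 = 7265

7265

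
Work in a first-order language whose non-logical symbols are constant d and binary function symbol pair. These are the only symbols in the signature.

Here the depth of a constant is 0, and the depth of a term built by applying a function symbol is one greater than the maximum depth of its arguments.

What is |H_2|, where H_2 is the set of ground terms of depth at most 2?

5

Let N_k = |{terms of depth ≤ k}|. Then N_0 = 1 and N_k = 1 + N_{k-1}^2 for k ≥ 1 (one summand per function symbol, arity giving the exponent).
N_0 = 1
N_1 = 1 + 1^2 = 2
N_2 = 1 + 2^2 = 5
Explicitly: d, pair(d, d), pair(d, pair(d, d)), pair(pair(d, d), d), pair(pair(d, d), pair(d, d)).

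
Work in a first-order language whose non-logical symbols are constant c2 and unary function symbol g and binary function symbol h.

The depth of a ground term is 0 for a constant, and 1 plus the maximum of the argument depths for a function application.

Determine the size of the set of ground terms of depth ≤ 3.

Let N_k count ground terms of depth at most k. Each non-constant term of depth ≤ k is some function symbol applied to depth-≤(k−1) arguments, giving N_k = 1 + N_{k-1} + N_{k-1}^2.
N_0 = 1
N_1 = 1 + 1 + 1^2 = 3
N_2 = 1 + 3 + 3^2 = 13
N_3 = 1 + 13 + 13^2 = 183

183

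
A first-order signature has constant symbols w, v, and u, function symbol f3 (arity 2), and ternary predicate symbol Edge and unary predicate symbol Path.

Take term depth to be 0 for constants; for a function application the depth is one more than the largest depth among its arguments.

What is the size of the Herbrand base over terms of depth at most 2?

First count ground terms of depth ≤ 2.
Write N_k for the number of ground terms of depth ≤ k. A term of depth ≤ k is either a constant or a function symbol applied to arguments of depth ≤ k−1, so N_k = 3 + N_{k-1}^2.
N_0 = 3
N_1 = 3 + 3^2 = 12
N_2 = 3 + 12^2 = 147
So |H| = 147.
A ground atom is a predicate applied to a tuple of terms from H, so the count is the sum over predicates of |H|^arity:
  Edge: 147^3 = 3176523;  Path: 147
Total ground atoms: 3176523 + 147 = 3176670.

3176670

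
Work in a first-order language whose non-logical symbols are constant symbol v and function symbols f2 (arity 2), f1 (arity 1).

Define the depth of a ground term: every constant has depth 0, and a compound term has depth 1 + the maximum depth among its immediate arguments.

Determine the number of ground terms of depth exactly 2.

10

Count level by level. With function symbols f2/2, f1/1, the terms of depth ≤ k are the 1 constant together with each function applied to depth-≤(k−1) tuples, so N_k = 1 + N_{k-1}^2 + N_{k-1}.
N_0 = 1
N_1 = 1 + 1^2 + 1 = 3
N_2 = 1 + 3^2 + 3 = 13
Terms of depth exactly 2: N_2 − N_1 = 13 − 3 = 10.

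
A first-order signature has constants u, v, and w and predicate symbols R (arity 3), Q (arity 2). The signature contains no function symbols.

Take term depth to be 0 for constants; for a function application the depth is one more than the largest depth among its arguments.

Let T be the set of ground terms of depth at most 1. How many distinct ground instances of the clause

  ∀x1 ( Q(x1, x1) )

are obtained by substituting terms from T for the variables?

3

Ground terms of depth ≤ 1:
  With no function symbols every ground term is a constant, so there are exactly 3 ground terms at every depth bound.
  N_0 = 3
  N_1 = 3
So there are 3 ground terms available for substitution.
The variable x1 ranges independently over the available ground terms, and distinct assignments produce distinct instances.
Number of ground instances = 3.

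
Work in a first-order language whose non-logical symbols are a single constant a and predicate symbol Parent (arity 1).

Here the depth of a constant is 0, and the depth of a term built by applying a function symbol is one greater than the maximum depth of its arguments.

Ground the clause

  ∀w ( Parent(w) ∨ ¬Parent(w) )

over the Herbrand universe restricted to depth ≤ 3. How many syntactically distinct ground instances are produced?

Ground terms of depth ≤ 3:
  With no function symbols every ground term is a constant, so there is exactly 1 ground term at every depth bound.
  N_0 = 1
  N_1 = 1
  N_2 = 1
  N_3 = 1
  Explicitly: a.
So there is exactly 1 ground term available for substitution.
The clause has 1 distinct variable (w), which appears in the body. In the free term algebra distinct substitutions yield syntactically distinct ground instances.
Number of ground instances = 1.

1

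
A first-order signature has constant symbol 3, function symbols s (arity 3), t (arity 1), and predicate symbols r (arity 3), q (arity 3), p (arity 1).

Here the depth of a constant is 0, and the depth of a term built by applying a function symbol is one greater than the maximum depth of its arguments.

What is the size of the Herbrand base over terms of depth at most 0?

First count ground terms of depth ≤ 0.
Write N_k for the number of ground terms of depth ≤ k. A term of depth ≤ k is either a constant or a function symbol applied to arguments of depth ≤ k−1, so N_k = 1 + N_{k-1}^3 + N_{k-1}.
N_0 = 1
Explicitly: 3.
So |H| = 1.
For each predicate symbol, the number of ground atoms is |H| raised to its arity; summing:
  r: 1^3 = 1;  q: 1^3 = 1;  p: 1
Total ground atoms: 1 + 1 + 1 = 3.

3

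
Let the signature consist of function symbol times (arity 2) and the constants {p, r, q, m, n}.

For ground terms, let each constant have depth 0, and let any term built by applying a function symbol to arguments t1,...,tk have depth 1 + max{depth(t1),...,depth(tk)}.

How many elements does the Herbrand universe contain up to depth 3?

If N_k denotes the number of depth-≤k ground terms, the 5 constants give N_0 = 5, and each function symbol of arity r contributes N_{k-1}^r new terms at level k: N_k = 5 + N_{k-1}^2.
N_0 = 5
N_1 = 5 + 5^2 = 30
N_2 = 5 + 30^2 = 905
N_3 = 5 + 905^2 = 819030

819030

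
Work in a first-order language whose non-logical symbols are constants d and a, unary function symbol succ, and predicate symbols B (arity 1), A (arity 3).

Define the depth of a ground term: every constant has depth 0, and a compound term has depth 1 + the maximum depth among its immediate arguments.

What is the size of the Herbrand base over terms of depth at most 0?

First count ground terms of depth ≤ 0.
Count level by level. With function symbols succ/1, the terms of depth ≤ k are the 2 constants together with each function applied to depth-≤(k−1) tuples, so N_k = 2 + N_{k-1}.
N_0 = 2
Explicitly: d, a.
So |H| = 2.
A ground atom is a predicate applied to a tuple of terms from H, so the count is the sum over predicates of |H|^arity:
  B: 2;  A: 2^3 = 8
Total ground atoms: 2 + 8 = 10.

10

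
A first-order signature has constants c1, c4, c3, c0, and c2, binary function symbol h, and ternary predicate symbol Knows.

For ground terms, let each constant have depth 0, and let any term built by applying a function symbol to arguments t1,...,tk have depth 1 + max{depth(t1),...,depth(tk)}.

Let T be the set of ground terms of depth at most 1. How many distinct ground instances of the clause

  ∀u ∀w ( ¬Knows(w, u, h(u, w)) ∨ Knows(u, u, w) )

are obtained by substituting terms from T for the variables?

900

Ground terms of depth ≤ 1:
  If N_k denotes the number of depth-≤k ground terms, the 5 constants give N_0 = 5, and each function symbol of arity r contributes N_{k-1}^r new terms at level k: N_k = 5 + N_{k-1}^2.
  N_0 = 5
  N_1 = 5 + 5^2 = 30
So there are 30 ground terms available for substitution.
The clause has 2 distinct variables (u, w), each appearing in the body. In the free term algebra distinct substitutions yield syntactically distinct ground instances.
Number of ground instances = 30^2 = 900.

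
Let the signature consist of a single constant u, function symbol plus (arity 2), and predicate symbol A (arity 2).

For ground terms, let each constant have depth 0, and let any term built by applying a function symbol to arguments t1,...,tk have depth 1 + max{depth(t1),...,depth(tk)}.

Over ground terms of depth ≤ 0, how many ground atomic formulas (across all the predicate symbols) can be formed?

First count ground terms of depth ≤ 0.
Write N_k for the number of ground terms of depth ≤ k. A term of depth ≤ k is either a constant or a function symbol applied to arguments of depth ≤ k−1, so N_k = 1 + N_{k-1}^2.
N_0 = 1
Explicitly: u.
So |H| = 1.
A ground atom is a predicate applied to a tuple of terms from H, so the count is the sum over predicates of |H|^arity:
  A: 1^2 = 1
Total ground atoms: 1.

1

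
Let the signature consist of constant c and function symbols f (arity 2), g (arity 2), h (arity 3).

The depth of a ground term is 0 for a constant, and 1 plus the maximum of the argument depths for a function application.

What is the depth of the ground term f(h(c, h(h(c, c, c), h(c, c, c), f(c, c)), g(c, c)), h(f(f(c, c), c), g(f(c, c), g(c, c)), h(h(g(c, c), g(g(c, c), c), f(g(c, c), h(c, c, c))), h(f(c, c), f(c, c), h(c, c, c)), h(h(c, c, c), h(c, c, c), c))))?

depth(h(c, c, c)) = 1 + max(0, 0, 0) = 1
depth(f(c, c)) = 1 + max(0, 0) = 1
depth(h(h(c, c, c), h(c, c, c), f(c, c))) = 1 + max(1, 1, 1) = 2
depth(g(c, c)) = 1 + max(0, 0) = 1
depth(h(c, h(h(c, c, c), h(c, c, c), f(c, c)), g(c, c))) = 1 + max(0, 2, 1) = 3
depth(f(f(c, c), c)) = 1 + max(1, 0) = 2
depth(g(f(c, c), g(c, c))) = 1 + max(1, 1) = 2
depth(g(g(c, c), c)) = 1 + max(1, 0) = 2
depth(f(g(c, c), h(c, c, c))) = 1 + max(1, 1) = 2
depth(h(g(c, c), g(g(c, c), c), f(g(c, c), h(c, c, c)))) = 1 + max(1, 2, 2) = 3
depth(h(f(c, c), f(c, c), h(c, c, c))) = 1 + max(1, 1, 1) = 2
depth(h(h(c, c, c), h(c, c, c), c)) = 1 + max(1, 1, 0) = 2
depth(h(h(g(c, c), g(g(c, c), c), f(g(c, c), h(c, c, c))), h(f(c, c), f(c, c), h(c, c, c)), h(h(c, c, c), h(c, c, c), c))) = 1 + max(3, 2, 2) = 4
depth(h(f(f(c, c), c), g(f(c, c), g(c, c)), h(h(g(c, c), g(g(c, c), c), f(g(c, c), h(c, c, c))), h(f(c, c), f(c, c), h(c, c, c)), h(h(c, c, c), h(c, c, c), c)))) = 1 + max(2, 2, 4) = 5
depth(f(h(c, h(h(c, c, c), h(c, c, c), f(c, c)), g(c, c)), h(f(f(c, c), c), g(f(c, c), g(c, c)), h(h(g(c, c), g(g(c, c), c), f(g(c, c), h(c, c, c))), h(f(c, c), f(c, c), h(c, c, c)), h(h(c, c, c), h(c, c, c), c))))) = 1 + max(3, 5) = 6

6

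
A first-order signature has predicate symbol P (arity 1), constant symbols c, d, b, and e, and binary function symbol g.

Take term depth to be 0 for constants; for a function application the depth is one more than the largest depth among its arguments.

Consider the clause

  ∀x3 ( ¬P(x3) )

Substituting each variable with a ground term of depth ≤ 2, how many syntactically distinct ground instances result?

Ground terms of depth ≤ 2:
  If N_k denotes the number of depth-≤k ground terms, the 4 constants give N_0 = 4, and each function symbol of arity r contributes N_{k-1}^r new terms at level k: N_k = 4 + N_{k-1}^2.
  N_0 = 4
  N_1 = 4 + 4^2 = 20
  N_2 = 4 + 20^2 = 404
So there are 404 ground terms available for substitution.
The clause has 1 distinct variable (x3), which appears in the body. In the free term algebra distinct substitutions yield syntactically distinct ground instances.
Number of ground instances = 404.

404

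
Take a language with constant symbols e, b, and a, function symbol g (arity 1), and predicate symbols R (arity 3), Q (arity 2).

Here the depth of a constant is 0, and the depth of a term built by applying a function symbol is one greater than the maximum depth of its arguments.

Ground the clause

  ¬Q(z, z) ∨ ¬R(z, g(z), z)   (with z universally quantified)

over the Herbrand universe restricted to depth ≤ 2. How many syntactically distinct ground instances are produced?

Ground terms of depth ≤ 2:
  Let N_k count ground terms of depth at most k. Each non-constant term of depth ≤ k is some function symbol applied to depth-≤(k−1) arguments, giving N_k = 3 + N_{k-1}.
  N_0 = 3
  N_1 = 3 + 3 = 6
  N_2 = 3 + 6 = 9
  Explicitly: e, b, a, g(e), g(b), g(a), g(g(e)), g(g(b)), g(g(a)).
So there are 9 ground terms available for substitution.
The variable z ranges independently over the available ground terms, and distinct assignments produce distinct instances.
Number of ground instances = 9.

9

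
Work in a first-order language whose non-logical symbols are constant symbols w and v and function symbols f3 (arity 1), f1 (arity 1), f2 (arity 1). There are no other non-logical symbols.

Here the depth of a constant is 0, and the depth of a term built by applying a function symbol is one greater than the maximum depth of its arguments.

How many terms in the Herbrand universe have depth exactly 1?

6

Let N_k count ground terms of depth at most k. Each non-constant term of depth ≤ k is some function symbol applied to depth-≤(k−1) arguments, giving N_k = 2 + N_{k-1} + N_{k-1} + N_{k-1}.
N_0 = 2
N_1 = 2 + 2 + 2 + 2 = 8
Terms of depth exactly 1: N_1 − N_0 = 8 − 2 = 6.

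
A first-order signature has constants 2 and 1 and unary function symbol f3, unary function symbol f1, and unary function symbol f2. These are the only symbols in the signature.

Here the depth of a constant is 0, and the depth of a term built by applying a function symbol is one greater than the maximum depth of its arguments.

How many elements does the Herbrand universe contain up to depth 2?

Let N_k count ground terms of depth at most k. Each non-constant term of depth ≤ k is some function symbol applied to depth-≤(k−1) arguments, giving N_k = 2 + N_{k-1} + N_{k-1} + N_{k-1}.
N_0 = 2
N_1 = 2 + 2 + 2 + 2 = 8
N_2 = 2 + 8 + 8 + 8 = 26

26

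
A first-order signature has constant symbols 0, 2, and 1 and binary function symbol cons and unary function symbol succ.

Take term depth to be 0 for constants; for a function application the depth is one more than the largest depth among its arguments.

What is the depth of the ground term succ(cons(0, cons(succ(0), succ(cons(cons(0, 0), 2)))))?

6

depth(succ(0)) = 1 + depth(0) = 1 + 0 = 1
depth(cons(0, 0)) = 1 + max(0, 0) = 1
depth(cons(cons(0, 0), 2)) = 1 + max(1, 0) = 2
depth(succ(cons(cons(0, 0), 2))) = 1 + depth(cons(cons(0, 0), 2)) = 1 + 2 = 3
depth(cons(succ(0), succ(cons(cons(0, 0), 2)))) = 1 + max(1, 3) = 4
depth(cons(0, cons(succ(0), succ(cons(cons(0, 0), 2))))) = 1 + max(0, 4) = 5
depth(succ(cons(0, cons(succ(0), succ(cons(cons(0, 0), 2)))))) = 1 + depth(cons(0, cons(succ(0), succ(cons(cons(0, 0), 2))))) = 1 + 5 = 6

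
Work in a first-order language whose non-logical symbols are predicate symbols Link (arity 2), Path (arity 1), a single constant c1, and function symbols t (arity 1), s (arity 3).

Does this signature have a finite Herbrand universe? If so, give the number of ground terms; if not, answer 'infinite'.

infinite

The signature has at least one function symbol (t, arity 1) and at least one constant (c1).
Iterating t gives infinitely many distinct ground terms: c1, t(c1), t(t(c1)), ...
So the Herbrand universe is infinite.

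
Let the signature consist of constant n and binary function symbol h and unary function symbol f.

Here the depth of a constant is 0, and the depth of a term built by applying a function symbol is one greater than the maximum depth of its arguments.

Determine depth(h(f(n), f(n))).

2

depth(f(n)) = 1 + depth(n) = 1 + 0 = 1
depth(h(f(n), f(n))) = 1 + max(1, 1) = 2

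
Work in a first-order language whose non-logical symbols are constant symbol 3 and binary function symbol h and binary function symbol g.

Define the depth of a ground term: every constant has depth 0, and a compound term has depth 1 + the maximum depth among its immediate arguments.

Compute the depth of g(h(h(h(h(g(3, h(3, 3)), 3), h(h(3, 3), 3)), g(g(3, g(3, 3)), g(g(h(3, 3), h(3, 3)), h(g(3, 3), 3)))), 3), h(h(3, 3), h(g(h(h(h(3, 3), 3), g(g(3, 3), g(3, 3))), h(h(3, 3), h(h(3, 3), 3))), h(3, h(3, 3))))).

depth(h(3, 3)) = 1 + max(0, 0) = 1
depth(g(3, h(3, 3))) = 1 + max(0, 1) = 2
depth(h(g(3, h(3, 3)), 3)) = 1 + max(2, 0) = 3
depth(h(h(3, 3), 3)) = 1 + max(1, 0) = 2
depth(h(h(g(3, h(3, 3)), 3), h(h(3, 3), 3))) = 1 + max(3, 2) = 4
depth(g(3, 3)) = 1 + max(0, 0) = 1
depth(g(3, g(3, 3))) = 1 + max(0, 1) = 2
depth(g(h(3, 3), h(3, 3))) = 1 + max(1, 1) = 2
depth(h(g(3, 3), 3)) = 1 + max(1, 0) = 2
depth(g(g(h(3, 3), h(3, 3)), h(g(3, 3), 3))) = 1 + max(2, 2) = 3
depth(g(g(3, g(3, 3)), g(g(h(3, 3), h(3, 3)), h(g(3, 3), 3)))) = 1 + max(2, 3) = 4
depth(h(h(h(g(3, h(3, 3)), 3), h(h(3, 3), 3)), g(g(3, g(3, 3)), g(g(h(3, 3), h(3, 3)), h(g(3, 3), 3))))) = 1 + max(4, 4) = 5
depth(h(h(h(h(g(3, h(3, 3)), 3), h(h(3, 3), 3)), g(g(3, g(3, 3)), g(g(h(3, 3), h(3, 3)), h(g(3, 3), 3)))), 3)) = 1 + max(5, 0) = 6
depth(g(g(3, 3), g(3, 3))) = 1 + max(1, 1) = 2
depth(h(h(h(3, 3), 3), g(g(3, 3), g(3, 3)))) = 1 + max(2, 2) = 3
depth(h(h(3, 3), h(h(3, 3), 3))) = 1 + max(1, 2) = 3
depth(g(h(h(h(3, 3), 3), g(g(3, 3), g(3, 3))), h(h(3, 3), h(h(3, 3), 3)))) = 1 + max(3, 3) = 4
depth(h(3, h(3, 3))) = 1 + max(0, 1) = 2
depth(h(g(h(h(h(3, 3), 3), g(g(3, 3), g(3, 3))), h(h(3, 3), h(h(3, 3), 3))), h(3, h(3, 3)))) = 1 + max(4, 2) = 5
depth(h(h(3, 3), h(g(h(h(h(3, 3), 3), g(g(3, 3), g(3, 3))), h(h(3, 3), h(h(3, 3), 3))), h(3, h(3, 3))))) = 1 + max(1, 5) = 6
depth(g(h(h(h(h(g(3, h(3, 3)), 3), h(h(3, 3), 3)), g(g(3, g(3, 3)), g(g(h(3, 3), h(3, 3)), h(g(3, 3), 3)))), 3), h(h(3, 3), h(g(h(h(h(3, 3), 3), g(g(3, 3), g(3, 3))), h(h(3, 3), h(h(3, 3), 3))), h(3, h(3, 3)))))) = 1 + max(6, 6) = 7

7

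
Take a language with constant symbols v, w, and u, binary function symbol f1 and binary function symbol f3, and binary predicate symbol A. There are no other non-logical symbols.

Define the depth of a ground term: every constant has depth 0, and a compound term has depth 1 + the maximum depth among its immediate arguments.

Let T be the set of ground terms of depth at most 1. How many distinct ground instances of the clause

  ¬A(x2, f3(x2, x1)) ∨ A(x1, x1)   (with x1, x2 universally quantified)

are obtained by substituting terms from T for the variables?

Ground terms of depth ≤ 1:
  Write N_k for the number of ground terms of depth ≤ k. A term of depth ≤ k is either a constant or a function symbol applied to arguments of depth ≤ k−1, so N_k = 3 + N_{k-1}^2 + N_{k-1}^2.
  N_0 = 3
  N_1 = 3 + 3^2 + 3^2 = 21
So there are 21 ground terms available for substitution.
The clause has 2 distinct variables (x1, x2), each appearing in the body. In the free term algebra distinct substitutions yield syntactically distinct ground instances.
Number of ground instances = 21^2 = 441.

441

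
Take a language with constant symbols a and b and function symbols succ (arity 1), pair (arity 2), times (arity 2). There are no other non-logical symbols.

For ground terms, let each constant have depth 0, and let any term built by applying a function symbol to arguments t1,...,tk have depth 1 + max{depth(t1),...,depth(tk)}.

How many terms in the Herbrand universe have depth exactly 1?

If N_k denotes the number of depth-≤k ground terms, the 2 constants give N_0 = 2, and each function symbol of arity r contributes N_{k-1}^r new terms at level k: N_k = 2 + N_{k-1} + N_{k-1}^2 + N_{k-1}^2.
N_0 = 2
N_1 = 2 + 2 + 2^2 + 2^2 = 12
Terms of depth exactly 1: N_1 − N_0 = 12 − 2 = 10.

10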